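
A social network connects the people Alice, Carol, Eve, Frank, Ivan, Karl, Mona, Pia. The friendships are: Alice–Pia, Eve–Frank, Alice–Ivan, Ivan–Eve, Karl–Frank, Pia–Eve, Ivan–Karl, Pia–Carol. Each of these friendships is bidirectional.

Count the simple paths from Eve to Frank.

3

Eve–Frank
Eve–Ivan–Karl–Frank
Eve–Pia–Alice–Ivan–Karl–Frank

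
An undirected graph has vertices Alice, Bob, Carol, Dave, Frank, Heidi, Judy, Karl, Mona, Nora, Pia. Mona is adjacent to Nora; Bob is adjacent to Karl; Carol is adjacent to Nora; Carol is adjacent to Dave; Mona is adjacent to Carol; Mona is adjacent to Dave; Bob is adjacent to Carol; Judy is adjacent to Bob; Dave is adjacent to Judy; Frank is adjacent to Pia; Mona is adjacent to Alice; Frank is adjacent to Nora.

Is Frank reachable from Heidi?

No

Heidi has no edges, so nothing is reachable from it.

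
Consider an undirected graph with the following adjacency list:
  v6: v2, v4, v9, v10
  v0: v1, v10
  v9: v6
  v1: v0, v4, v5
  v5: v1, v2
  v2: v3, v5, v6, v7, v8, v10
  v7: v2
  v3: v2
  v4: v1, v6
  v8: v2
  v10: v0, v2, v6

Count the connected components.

From v0: component {v0, v1, v2, v3, v4, v5, v6, v7, v8, v9, v10}.
That's 1 component.

1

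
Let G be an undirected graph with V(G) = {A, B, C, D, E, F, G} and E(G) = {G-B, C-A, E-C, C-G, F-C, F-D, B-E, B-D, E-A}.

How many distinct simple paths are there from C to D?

C–A–E–B–D
C–E–B–D
C–F–D
C–G–B–D

4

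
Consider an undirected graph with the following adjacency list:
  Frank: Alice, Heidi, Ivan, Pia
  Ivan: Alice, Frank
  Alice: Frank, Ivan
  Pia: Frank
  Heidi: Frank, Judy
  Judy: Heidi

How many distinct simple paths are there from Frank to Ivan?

Frank–Alice–Ivan
Frank–Ivan

2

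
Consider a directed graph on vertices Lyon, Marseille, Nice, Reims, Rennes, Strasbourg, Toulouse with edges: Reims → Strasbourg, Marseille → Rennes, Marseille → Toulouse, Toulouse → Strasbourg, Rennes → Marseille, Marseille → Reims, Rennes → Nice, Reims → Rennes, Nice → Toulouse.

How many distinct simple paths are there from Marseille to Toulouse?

Marseille→Reims→Rennes→Nice→Toulouse
Marseille→Rennes→Nice→Toulouse
Marseille→Toulouse

3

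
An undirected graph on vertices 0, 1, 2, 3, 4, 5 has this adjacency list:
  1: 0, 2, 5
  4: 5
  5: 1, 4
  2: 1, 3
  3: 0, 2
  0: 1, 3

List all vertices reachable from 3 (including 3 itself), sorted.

Start at 3.
Its neighbours: 0, 2.
Then their neighbours: 1.
Then next layer: 5.
Then next layer: 4.
Every vertex is now reached.

0, 1, 2, 3, 4, 5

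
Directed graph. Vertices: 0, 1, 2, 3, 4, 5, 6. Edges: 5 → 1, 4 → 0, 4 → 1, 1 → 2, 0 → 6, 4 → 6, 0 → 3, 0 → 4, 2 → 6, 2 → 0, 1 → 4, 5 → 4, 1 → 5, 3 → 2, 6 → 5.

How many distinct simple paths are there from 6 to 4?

3

6→5→1→2→0→4
6→5→1→4
6→5→4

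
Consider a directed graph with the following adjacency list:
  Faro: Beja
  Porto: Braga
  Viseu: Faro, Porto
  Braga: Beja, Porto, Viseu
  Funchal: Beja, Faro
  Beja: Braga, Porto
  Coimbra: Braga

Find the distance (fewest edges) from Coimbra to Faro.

Distance 0: Coimbra.
Distance 1: Braga.
Distance 2: Beja, Porto, Viseu.
Distance 3: Faro — contains Faro.

3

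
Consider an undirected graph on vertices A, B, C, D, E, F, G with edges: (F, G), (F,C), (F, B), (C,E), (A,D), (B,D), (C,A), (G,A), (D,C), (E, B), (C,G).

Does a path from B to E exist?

Explore from B.
Distance 1: reach D, E, F.
Found E.

Yes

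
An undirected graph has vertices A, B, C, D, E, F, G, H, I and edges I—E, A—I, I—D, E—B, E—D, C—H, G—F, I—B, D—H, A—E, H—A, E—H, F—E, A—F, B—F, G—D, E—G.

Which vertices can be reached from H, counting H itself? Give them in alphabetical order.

A, B, C, D, E, F, G, H, I

Start at H.
Its neighbours: A, C, D, E.
Then their neighbours: B, F, G, I.
Every vertex is now reached.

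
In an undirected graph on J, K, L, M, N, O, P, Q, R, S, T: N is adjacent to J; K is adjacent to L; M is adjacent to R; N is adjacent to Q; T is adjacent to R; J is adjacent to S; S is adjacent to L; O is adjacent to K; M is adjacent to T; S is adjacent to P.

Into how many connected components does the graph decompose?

From J: component {J, K, L, N, O, P, Q, S}.
From M: component {M, R, T}.
That's 2 components.

2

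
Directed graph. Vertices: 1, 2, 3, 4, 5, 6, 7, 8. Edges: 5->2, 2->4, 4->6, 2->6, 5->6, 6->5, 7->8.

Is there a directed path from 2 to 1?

No

Explore from 2.
Distance 1: reach 4, 6.
Distance 2: reach 5.
The search from 2 is exhausted; no directed path reaches 1.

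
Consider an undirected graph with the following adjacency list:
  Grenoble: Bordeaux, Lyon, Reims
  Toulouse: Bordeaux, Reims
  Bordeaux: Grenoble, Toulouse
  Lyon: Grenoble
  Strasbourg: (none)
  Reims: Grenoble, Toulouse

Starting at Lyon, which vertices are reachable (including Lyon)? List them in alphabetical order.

Start at Lyon.
Its neighbours: Grenoble.
Then their neighbours: Bordeaux, Reims.
Then next layer: Toulouse.
Nothing further is reachable.

Bordeaux, Grenoble, Lyon, Reims, Toulouse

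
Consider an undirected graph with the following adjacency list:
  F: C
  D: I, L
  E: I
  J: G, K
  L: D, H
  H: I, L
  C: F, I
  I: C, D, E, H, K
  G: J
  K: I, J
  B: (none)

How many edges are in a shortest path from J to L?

4

Distance 0: J.
Distance 1: G, K.
Distance 2: I.
Distance 3: C, D, E, H.
Distance 4: F, L — contains L.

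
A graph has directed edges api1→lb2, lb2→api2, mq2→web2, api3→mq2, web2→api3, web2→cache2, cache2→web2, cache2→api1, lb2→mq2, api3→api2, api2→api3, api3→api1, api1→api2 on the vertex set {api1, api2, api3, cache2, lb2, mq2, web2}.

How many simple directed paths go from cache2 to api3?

4

cache2→api1→api2→api3
cache2→api1→lb2→api2→api3
cache2→api1→lb2→mq2→web2→api3
cache2→web2→api3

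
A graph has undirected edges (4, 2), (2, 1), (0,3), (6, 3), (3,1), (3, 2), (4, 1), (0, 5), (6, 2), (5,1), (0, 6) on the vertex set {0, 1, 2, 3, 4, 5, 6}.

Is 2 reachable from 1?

Yes

Explore from 1.
Distance 1: reach 2, 3, 4, 5.
Found 2.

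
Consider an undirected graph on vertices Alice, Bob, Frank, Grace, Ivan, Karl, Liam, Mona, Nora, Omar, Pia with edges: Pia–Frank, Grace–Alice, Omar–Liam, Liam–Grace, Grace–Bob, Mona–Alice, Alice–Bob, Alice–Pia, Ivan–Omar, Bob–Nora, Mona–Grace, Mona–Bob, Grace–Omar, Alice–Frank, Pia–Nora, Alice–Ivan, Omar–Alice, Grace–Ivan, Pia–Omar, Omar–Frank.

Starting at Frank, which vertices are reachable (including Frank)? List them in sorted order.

Start at Frank.
Its neighbours: Alice, Omar, Pia.
Then their neighbours: Bob, Grace, Ivan, Liam, Mona, Nora.
Nothing further is reachable.

Alice, Bob, Frank, Grace, Ivan, Liam, Mona, Nora, Omar, Pia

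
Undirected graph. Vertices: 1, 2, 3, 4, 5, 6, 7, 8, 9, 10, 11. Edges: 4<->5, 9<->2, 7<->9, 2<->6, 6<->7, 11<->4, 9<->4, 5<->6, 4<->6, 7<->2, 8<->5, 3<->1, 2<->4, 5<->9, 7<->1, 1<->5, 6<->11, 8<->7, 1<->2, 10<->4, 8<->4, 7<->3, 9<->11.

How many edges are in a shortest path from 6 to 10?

2

Distance 0: 6.
Distance 1: 2, 4, 5, 7, 11.
Distance 2: 1, 3, 8, 9, 10 — contains 10.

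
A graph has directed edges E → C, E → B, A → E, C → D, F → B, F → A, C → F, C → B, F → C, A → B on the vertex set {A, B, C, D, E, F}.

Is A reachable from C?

Yes

Explore from C.
Distance 1: reach B, D, F.
Distance 2: reach A.
Found A.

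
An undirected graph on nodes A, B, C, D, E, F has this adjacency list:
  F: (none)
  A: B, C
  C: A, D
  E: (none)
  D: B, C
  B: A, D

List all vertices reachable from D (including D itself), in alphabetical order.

Start at D.
Its neighbours: B, C.
Then their neighbours: A.
Nothing further is reachable.

A, B, C, D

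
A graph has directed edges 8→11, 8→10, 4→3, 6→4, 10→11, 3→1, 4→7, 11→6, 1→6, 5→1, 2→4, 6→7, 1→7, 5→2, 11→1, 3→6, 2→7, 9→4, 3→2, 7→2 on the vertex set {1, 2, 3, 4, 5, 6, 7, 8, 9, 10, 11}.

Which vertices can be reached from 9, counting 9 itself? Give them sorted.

Start at 9.
Its neighbours: 4.
Then their neighbours: 3, 7.
Then next layer: 1, 2, 6.
Nothing further is reachable.

1, 2, 3, 4, 6, 7, 9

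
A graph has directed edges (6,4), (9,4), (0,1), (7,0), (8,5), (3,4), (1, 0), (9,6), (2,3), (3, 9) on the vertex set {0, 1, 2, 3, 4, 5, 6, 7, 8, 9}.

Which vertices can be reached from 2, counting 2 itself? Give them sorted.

Start at 2.
Its neighbours: 3.
Then their neighbours: 4, 9.
Then next layer: 6.
Nothing further is reachable.

2, 3, 4, 6, 9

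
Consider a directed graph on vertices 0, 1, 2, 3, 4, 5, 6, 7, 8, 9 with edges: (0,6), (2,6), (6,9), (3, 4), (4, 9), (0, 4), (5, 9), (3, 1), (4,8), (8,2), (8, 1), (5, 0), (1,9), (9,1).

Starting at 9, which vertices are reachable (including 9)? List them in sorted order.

1, 9

Start at 9.
Its neighbours: 1.
Nothing further is reachable.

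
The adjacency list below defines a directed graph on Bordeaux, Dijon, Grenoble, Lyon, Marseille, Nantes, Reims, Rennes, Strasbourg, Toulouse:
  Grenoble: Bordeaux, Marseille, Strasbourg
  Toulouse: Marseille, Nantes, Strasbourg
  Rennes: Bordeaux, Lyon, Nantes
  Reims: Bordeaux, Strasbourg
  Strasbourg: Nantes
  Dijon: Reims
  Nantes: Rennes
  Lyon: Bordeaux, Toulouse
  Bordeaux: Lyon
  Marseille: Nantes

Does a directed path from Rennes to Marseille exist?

Explore from Rennes.
Distance 1: reach Bordeaux, Lyon, Nantes.
Distance 2: reach Toulouse.
Distance 3: reach Marseille, Strasbourg.
Found Marseille.

Yes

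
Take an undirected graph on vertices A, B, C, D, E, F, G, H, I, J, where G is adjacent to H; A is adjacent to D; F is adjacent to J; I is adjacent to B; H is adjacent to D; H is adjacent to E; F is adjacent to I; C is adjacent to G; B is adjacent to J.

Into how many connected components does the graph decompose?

2

From A: component {A, C, D, E, G, H}.
From B: component {B, F, I, J}.
That's 2 components.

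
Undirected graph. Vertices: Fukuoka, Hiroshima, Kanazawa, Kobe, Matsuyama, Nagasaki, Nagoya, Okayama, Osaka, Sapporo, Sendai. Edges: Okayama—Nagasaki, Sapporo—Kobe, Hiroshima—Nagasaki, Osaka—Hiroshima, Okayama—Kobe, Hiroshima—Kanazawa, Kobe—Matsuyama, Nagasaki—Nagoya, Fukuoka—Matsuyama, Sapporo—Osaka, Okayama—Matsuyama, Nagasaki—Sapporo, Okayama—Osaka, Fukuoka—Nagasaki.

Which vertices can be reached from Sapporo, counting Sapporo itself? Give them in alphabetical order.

Fukuoka, Hiroshima, Kanazawa, Kobe, Matsuyama, Nagasaki, Nagoya, Okayama, Osaka, Sapporo

Start at Sapporo.
Its neighbours: Kobe, Nagasaki, Osaka.
Then their neighbours: Fukuoka, Hiroshima, Matsuyama, Nagoya, Okayama.
Then next layer: Kanazawa.
Nothing further is reachable.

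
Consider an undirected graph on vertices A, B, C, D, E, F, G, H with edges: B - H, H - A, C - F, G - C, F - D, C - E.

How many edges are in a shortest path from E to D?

3

Distance 0: E.
Distance 1: C.
Distance 2: F, G.
Distance 3: D — contains D.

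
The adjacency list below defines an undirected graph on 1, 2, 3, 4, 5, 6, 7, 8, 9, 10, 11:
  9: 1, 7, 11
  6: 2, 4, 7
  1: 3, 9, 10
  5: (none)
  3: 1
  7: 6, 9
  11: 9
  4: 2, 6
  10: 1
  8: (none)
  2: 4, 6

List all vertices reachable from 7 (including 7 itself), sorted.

Start at 7.
Its neighbours: 6, 9.
Then their neighbours: 1, 2, 4, 11.
Then next layer: 3, 10.
Nothing further is reachable.

1, 2, 3, 4, 6, 7, 9, 10, 11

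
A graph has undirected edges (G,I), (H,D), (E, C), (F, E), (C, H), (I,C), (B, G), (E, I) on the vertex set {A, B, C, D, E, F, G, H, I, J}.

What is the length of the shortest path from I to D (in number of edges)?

Distance 0: I.
Distance 1: C, E, G.
Distance 2: B, F, H.
Distance 3: D — contains D.

3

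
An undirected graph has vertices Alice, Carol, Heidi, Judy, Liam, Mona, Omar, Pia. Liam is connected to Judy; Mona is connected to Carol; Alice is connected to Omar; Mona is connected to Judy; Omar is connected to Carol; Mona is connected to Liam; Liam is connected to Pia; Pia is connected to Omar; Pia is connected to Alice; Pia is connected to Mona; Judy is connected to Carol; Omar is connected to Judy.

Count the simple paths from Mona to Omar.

16

Mona–Carol–Judy–Liam–Pia–Alice–Omar
Mona–Carol–Judy–Liam–Pia–Omar
Mona–Carol–Judy–Omar
Mona–Carol–Omar
Mona–Judy–Carol–Omar
Mona–Judy–Liam–Pia–Alice–Omar
Mona–Judy–Liam–Pia–Omar
Mona–Judy–Omar
... and 8 more.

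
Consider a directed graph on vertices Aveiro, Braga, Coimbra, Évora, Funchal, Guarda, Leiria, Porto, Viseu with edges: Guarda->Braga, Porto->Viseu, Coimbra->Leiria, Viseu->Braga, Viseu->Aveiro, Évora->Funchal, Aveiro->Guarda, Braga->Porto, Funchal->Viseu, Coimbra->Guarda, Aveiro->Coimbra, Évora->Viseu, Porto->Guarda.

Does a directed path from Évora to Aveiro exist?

Yes

Explore from Évora.
Distance 1: reach Funchal, Viseu.
Distance 2: reach Aveiro, Braga.
Found Aveiro.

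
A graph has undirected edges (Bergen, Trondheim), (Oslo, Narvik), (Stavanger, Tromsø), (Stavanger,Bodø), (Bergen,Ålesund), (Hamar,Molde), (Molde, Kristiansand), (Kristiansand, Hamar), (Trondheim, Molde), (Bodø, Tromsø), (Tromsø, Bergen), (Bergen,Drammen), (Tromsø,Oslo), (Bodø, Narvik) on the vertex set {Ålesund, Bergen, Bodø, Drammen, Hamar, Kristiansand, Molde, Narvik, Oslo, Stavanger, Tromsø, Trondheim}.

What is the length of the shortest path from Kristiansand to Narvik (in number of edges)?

6

Distance 0: Kristiansand.
Distance 1: Hamar, Molde.
Distance 2: Trondheim.
Distance 3: Bergen.
Distance 4: Ålesund, Drammen, Tromsø.
Distance 5: Bodø, Oslo, Stavanger.
Distance 6: Narvik — contains Narvik.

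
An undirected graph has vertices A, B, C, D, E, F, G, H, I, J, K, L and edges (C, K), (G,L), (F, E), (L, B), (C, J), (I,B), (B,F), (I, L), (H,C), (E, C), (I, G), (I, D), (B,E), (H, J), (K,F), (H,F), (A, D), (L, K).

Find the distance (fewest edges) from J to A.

Distance 0: J.
Distance 1: C, H.
Distance 2: E, F, K.
Distance 3: B, L.
Distance 4: G, I.
Distance 5: D.
Distance 6: A — contains A.

6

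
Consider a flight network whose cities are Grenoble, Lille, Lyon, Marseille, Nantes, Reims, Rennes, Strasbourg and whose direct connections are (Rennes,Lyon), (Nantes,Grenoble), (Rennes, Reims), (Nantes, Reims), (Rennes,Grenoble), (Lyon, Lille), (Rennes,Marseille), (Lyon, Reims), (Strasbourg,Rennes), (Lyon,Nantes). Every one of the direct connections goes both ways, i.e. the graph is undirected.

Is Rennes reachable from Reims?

Explore from Reims.
Distance 1: reach Lyon, Nantes, Rennes.
Found Rennes.

Yes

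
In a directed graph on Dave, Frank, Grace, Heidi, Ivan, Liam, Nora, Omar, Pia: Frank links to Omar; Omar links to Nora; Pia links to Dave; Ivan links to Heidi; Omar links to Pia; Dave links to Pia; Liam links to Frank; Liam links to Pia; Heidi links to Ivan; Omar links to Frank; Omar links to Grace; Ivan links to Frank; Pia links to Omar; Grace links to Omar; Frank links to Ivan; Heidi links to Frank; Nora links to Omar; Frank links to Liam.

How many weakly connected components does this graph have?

From Dave: component {Dave, Frank, Grace, Heidi, Ivan, Liam, Nora, Omar, Pia}.
That's 1 component.

1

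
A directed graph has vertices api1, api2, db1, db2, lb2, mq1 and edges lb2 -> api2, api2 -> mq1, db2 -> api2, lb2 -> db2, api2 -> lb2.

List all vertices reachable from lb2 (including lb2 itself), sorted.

Start at lb2.
Its neighbours: api2, db2.
Then their neighbours: mq1.
Nothing further is reachable.

api2, db2, lb2, mq1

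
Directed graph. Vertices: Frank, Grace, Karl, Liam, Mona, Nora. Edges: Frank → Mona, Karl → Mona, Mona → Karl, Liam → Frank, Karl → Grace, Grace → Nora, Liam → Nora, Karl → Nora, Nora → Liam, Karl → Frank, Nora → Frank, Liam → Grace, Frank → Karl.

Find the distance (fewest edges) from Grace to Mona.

Distance 0: Grace.
Distance 1: Nora.
Distance 2: Frank, Liam.
Distance 3: Karl, Mona — contains Mona.

3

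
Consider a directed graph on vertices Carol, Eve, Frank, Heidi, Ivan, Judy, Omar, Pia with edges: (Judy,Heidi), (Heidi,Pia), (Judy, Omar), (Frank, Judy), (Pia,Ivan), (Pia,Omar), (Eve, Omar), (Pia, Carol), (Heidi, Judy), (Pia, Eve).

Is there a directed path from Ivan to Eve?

Ivan has no outgoing edges, so nothing is reachable from it.

No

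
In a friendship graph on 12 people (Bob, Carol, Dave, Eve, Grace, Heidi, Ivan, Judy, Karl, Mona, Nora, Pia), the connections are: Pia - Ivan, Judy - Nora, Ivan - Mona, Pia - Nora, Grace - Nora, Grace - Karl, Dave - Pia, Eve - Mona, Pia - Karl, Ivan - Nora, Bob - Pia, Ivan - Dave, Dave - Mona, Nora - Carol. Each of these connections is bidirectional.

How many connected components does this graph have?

From Bob: component {Bob, Carol, Dave, Eve, Grace, Ivan, Judy, Karl, Mona, Nora, Pia}.
From Heidi: component {Heidi}.
That's 2 components.

2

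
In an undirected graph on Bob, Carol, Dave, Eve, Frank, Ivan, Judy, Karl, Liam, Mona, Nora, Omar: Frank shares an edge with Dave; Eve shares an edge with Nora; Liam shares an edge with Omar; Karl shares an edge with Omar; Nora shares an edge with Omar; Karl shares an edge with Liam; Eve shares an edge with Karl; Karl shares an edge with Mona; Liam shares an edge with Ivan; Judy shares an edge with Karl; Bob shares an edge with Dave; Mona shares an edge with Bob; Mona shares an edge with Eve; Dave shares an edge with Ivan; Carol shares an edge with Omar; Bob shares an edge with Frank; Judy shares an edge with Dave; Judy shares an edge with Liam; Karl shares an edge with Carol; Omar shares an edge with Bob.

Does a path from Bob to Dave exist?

Yes

Explore from Bob.
Distance 1: reach Dave, Frank, Mona, Omar.
Found Dave.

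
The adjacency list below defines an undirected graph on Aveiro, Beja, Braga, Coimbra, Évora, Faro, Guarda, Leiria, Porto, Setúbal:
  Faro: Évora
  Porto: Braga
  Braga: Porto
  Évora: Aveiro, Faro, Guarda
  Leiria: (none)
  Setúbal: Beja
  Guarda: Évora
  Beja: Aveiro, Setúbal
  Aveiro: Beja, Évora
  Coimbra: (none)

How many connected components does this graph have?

4

From Aveiro: component {Aveiro, Beja, Évora, Faro, Guarda, Setúbal}.
From Braga: component {Braga, Porto}.
From Coimbra: component {Coimbra}.
From Leiria: component {Leiria}.
That's 4 components.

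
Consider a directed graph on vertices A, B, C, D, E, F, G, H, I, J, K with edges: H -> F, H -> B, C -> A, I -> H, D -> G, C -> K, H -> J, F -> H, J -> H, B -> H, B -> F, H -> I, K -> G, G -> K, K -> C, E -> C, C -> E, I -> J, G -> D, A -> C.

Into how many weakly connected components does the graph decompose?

From A: component {A, C, D, E, G, K}.
From B: component {B, F, H, I, J}.
That's 2 components.

2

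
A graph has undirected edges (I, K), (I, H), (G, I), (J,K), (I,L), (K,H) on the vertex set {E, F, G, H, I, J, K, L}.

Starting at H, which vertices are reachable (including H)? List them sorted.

G, H, I, J, K, L

Start at H.
Its neighbours: I, K.
Then their neighbours: G, J, L.
Nothing further is reachable.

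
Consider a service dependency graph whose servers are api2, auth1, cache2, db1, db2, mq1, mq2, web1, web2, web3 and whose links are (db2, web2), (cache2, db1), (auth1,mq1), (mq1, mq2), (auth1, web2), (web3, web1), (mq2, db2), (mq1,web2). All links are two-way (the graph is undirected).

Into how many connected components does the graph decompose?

4

From api2: component {api2}.
From auth1: component {auth1, db2, mq1, mq2, web2}.
From cache2: component {cache2, db1}.
From web1: component {web1, web3}.
That's 4 components.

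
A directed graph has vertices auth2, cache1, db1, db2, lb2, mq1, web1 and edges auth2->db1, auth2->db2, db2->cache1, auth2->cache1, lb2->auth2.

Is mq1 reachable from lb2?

Explore from lb2.
Distance 1: reach auth2.
Distance 2: reach cache1, db1, db2.
The search from lb2 is exhausted; no directed path reaches mq1.

No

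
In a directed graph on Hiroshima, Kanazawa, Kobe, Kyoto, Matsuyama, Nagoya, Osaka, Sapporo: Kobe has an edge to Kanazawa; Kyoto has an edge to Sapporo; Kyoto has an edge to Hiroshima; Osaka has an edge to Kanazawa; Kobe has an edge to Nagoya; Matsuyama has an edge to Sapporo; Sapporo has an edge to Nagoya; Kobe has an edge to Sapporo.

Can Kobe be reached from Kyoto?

Explore from Kyoto.
Distance 1: reach Hiroshima, Sapporo.
Distance 2: reach Nagoya.
The search from Kyoto is exhausted; no directed path reaches Kobe.

No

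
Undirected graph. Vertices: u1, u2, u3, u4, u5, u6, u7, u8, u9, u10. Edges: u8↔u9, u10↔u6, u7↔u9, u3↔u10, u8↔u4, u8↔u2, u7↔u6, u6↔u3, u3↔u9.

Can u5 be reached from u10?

No

Explore from u10.
Distance 1: reach u3, u6.
Distance 2: reach u7, u9.
Distance 3: reach u8.
Distance 4: reach u2, u4.
The search is exhausted without reaching u5; it lies in a different component.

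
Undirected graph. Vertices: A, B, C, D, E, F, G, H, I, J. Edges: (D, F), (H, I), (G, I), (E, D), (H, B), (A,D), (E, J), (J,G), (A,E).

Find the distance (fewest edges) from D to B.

6

Distance 0: D.
Distance 1: A, E, F.
Distance 2: J.
Distance 3: G.
Distance 4: I.
Distance 5: H.
Distance 6: B — contains B.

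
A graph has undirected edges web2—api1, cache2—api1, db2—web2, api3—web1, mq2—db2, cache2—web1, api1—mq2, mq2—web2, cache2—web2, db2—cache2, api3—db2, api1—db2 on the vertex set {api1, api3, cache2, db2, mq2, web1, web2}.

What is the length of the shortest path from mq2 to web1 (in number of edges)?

3

Distance 0: mq2.
Distance 1: api1, db2, web2.
Distance 2: api3, cache2.
Distance 3: web1 — contains web1.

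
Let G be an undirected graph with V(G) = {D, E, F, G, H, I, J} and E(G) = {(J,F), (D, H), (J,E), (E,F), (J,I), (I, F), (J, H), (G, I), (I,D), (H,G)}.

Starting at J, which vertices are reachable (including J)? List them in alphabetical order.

D, E, F, G, H, I, J

Start at J.
Its neighbours: E, F, H, I.
Then their neighbours: D, G.
Every vertex is now reached.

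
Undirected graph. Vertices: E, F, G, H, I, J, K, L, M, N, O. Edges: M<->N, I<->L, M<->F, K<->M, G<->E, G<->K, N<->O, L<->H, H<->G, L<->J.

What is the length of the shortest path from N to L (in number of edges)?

5

Distance 0: N.
Distance 1: M, O.
Distance 2: F, K.
Distance 3: G.
Distance 4: E, H.
Distance 5: L — contains L.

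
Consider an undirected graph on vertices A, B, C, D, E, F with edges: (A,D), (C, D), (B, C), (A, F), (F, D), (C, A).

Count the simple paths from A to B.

3

A–C–B
A–D–C–B
A–F–D–C–B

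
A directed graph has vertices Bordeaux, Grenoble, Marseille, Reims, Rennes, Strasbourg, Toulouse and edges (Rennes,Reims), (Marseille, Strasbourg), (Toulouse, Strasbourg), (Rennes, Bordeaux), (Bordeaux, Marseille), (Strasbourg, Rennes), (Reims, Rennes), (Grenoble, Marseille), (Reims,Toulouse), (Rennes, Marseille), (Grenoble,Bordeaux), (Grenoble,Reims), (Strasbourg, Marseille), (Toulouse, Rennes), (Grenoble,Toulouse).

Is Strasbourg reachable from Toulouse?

Yes

Explore from Toulouse.
Distance 1: reach Rennes, Strasbourg.
Found Strasbourg.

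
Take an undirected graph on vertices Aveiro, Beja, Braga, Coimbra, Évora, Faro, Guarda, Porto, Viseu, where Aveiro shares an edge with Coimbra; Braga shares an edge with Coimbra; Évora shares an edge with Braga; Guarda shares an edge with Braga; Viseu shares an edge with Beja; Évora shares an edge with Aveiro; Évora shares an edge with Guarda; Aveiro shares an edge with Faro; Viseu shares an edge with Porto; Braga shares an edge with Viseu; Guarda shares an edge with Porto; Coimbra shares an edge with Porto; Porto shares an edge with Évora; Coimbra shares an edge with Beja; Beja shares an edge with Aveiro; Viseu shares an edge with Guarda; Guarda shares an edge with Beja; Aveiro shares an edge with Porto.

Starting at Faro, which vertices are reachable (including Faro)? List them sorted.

Start at Faro.
Its neighbours: Aveiro.
Then their neighbours: Beja, Coimbra, Évora, Porto.
Then next layer: Braga, Guarda, Viseu.
Every vertex is now reached.

Aveiro, Beja, Braga, Coimbra, Évora, Faro, Guarda, Porto, Viseu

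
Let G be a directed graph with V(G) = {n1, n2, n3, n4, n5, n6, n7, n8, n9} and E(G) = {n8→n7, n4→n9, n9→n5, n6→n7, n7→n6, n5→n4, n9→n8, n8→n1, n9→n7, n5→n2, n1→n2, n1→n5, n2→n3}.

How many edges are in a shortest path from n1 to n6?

Distance 0: n1.
Distance 1: n2, n5.
Distance 2: n3, n4.
Distance 3: n9.
Distance 4: n7, n8.
Distance 5: n6 — contains n6.

5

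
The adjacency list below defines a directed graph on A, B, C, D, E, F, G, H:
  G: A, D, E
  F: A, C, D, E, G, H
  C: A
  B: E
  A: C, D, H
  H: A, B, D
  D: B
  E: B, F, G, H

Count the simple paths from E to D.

15

E→F→A→D
E→F→A→H→D
E→F→C→A→D
E→F→C→A→H→D
E→F→D
E→F→G→A→D
E→F→G→A→H→D
E→F→G→D
E→F→H→A→D
E→F→H→D
E→G→A→D
E→G→A→H→D
E→G→D
E→H→A→D
E→H→D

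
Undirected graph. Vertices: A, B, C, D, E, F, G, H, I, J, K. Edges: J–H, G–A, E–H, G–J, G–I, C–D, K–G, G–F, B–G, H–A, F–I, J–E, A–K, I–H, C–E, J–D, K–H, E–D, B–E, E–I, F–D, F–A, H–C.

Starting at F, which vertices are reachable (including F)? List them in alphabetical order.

Start at F.
Its neighbours: A, D, G, I.
Then their neighbours: B, C, E, H, J, K.
Every vertex is now reached.

A, B, C, D, E, F, G, H, I, J, K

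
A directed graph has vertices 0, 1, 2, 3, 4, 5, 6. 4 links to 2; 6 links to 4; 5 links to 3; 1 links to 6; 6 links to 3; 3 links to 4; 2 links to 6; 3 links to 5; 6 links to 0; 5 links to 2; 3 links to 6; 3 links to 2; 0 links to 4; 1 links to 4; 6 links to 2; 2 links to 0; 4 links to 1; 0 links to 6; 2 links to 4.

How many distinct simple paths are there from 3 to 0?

13

3→2→0
3→2→4→1→6→0
3→2→6→0
3→4→1→6→0
3→4→1→6→2→0
3→4→2→0
3→4→2→6→0
3→5→2→0
3→5→2→4→1→6→0
3→5→2→6→0
3→6→0
3→6→2→0
3→6→4→2→0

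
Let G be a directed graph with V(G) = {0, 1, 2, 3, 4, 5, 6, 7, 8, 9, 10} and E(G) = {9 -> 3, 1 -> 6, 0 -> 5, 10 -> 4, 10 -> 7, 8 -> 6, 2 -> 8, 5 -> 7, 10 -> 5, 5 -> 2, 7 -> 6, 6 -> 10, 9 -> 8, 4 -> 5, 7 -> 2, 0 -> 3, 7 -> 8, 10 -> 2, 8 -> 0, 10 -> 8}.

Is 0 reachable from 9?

Explore from 9.
Distance 1: reach 3, 8.
Distance 2: reach 0, 6.
Found 0.

Yes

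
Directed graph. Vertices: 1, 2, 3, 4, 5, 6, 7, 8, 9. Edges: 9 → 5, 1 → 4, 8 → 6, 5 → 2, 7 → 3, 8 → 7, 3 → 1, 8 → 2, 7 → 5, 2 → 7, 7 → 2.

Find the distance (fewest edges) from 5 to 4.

5

Distance 0: 5.
Distance 1: 2.
Distance 2: 7.
Distance 3: 3.
Distance 4: 1.
Distance 5: 4 — contains 4.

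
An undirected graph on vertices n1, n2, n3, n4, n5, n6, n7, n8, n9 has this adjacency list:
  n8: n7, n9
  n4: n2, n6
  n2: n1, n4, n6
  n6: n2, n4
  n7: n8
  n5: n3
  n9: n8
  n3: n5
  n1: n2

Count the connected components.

3

From n1: component {n1, n2, n4, n6}.
From n3: component {n3, n5}.
From n7: component {n7, n8, n9}.
That's 3 components.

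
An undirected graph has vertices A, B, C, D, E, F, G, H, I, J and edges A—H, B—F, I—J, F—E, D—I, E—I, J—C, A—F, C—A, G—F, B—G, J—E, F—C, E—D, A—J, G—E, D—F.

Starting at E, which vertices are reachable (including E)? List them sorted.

Start at E.
Its neighbours: D, F, G, I, J.
Then their neighbours: A, B, C.
Then next layer: H.
Every vertex is now reached.

A, B, C, D, E, F, G, H, I, J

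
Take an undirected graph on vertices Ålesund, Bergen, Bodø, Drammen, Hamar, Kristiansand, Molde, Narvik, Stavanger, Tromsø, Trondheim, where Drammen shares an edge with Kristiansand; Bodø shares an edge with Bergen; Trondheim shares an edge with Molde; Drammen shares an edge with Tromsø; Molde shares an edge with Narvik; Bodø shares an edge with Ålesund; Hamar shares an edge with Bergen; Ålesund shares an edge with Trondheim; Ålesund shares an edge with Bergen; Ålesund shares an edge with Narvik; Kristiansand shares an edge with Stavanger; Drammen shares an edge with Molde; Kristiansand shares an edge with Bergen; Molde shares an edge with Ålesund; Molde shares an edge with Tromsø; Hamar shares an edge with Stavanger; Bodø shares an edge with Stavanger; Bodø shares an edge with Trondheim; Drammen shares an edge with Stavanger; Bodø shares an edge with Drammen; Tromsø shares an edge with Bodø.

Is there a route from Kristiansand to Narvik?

Yes

Explore from Kristiansand.
Distance 1: reach Bergen, Drammen, Stavanger.
Distance 2: reach Ålesund, Bodø, Hamar, Molde, Tromsø.
Distance 3: reach Narvik, Trondheim.
Found Narvik.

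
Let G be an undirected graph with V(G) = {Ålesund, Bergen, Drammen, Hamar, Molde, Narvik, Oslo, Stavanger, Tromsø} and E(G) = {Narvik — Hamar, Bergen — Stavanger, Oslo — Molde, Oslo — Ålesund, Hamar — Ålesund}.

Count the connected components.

4

From Ålesund: component {Ålesund, Hamar, Molde, Narvik, Oslo}.
From Bergen: component {Bergen, Stavanger}.
From Drammen: component {Drammen}.
From Tromsø: component {Tromsø}.
That's 4 components.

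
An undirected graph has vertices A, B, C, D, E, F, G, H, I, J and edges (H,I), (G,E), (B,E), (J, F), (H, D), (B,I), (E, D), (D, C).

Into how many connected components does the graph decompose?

3

From A: component {A}.
From B: component {B, C, D, E, G, H, I}.
From F: component {F, J}.
That's 3 components.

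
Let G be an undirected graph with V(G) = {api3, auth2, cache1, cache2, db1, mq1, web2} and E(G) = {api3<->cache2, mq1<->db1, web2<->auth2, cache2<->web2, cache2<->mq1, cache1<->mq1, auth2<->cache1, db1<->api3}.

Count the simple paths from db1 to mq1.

3

db1–api3–cache2–mq1
db1–api3–cache2–web2–auth2–cache1–mq1
db1–mq1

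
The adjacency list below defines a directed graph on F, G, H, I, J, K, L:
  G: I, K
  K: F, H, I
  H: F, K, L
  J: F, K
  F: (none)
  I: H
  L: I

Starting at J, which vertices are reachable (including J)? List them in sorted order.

Start at J.
Its neighbours: F, K.
Then their neighbours: H, I.
Then next layer: L.
Nothing further is reachable.

F, H, I, J, K, L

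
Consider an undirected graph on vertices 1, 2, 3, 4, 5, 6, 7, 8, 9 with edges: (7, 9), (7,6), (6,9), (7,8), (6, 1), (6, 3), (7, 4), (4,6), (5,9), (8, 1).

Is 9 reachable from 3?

Yes

Explore from 3.
Distance 1: reach 6.
Distance 2: reach 1, 4, 7, 9.
Found 9.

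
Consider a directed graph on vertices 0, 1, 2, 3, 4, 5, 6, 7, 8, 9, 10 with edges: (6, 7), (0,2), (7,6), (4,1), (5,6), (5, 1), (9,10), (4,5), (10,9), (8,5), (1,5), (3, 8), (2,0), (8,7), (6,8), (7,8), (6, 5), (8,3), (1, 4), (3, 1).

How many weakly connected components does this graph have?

3

From 0: component {0, 2}.
From 1: component {1, 3, 4, 5, 6, 7, 8}.
From 9: component {9, 10}.
That's 3 components.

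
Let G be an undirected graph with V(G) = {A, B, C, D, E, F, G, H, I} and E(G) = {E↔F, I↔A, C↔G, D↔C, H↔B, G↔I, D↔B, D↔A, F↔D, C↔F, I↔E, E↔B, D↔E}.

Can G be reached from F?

Yes

Explore from F.
Distance 1: reach C, D, E.
Distance 2: reach A, B, G, I.
Found G.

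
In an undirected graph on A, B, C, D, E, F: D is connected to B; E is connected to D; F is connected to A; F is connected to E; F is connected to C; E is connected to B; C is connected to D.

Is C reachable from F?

Yes

Explore from F.
Distance 1: reach A, C, E.
Found C.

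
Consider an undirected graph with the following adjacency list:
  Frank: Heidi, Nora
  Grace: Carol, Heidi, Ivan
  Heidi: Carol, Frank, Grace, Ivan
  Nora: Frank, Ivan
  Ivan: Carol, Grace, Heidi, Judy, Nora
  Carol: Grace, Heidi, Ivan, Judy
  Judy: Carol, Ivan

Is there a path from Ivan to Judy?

Yes

Explore from Ivan.
Distance 1: reach Carol, Grace, Heidi, Judy, Nora.
Found Judy.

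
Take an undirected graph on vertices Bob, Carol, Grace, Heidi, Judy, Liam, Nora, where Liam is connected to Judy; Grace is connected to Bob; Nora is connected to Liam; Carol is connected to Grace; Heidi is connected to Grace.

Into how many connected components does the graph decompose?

From Bob: component {Bob, Carol, Grace, Heidi}.
From Judy: component {Judy, Liam, Nora}.
That's 2 components.

2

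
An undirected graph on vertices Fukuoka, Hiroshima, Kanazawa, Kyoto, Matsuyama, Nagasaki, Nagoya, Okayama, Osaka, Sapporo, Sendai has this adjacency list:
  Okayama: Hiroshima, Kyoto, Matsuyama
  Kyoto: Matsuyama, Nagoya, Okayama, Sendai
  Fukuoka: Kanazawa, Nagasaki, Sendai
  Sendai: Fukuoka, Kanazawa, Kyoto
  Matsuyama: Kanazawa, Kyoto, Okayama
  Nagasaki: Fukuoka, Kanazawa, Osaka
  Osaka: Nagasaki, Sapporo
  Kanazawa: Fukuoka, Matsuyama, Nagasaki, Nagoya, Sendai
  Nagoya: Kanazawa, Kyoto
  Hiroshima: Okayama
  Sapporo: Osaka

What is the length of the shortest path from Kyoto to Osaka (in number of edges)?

Distance 0: Kyoto.
Distance 1: Matsuyama, Nagoya, Okayama, Sendai.
Distance 2: Fukuoka, Hiroshima, Kanazawa.
Distance 3: Nagasaki.
Distance 4: Osaka — contains Osaka.

4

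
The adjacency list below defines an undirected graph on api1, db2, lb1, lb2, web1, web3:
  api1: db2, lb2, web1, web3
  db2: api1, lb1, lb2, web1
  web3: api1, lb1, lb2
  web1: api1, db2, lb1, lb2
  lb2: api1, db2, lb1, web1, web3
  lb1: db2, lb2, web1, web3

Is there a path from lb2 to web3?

Explore from lb2.
Distance 1: reach api1, db2, lb1, web1, web3.
Found web3.

Yes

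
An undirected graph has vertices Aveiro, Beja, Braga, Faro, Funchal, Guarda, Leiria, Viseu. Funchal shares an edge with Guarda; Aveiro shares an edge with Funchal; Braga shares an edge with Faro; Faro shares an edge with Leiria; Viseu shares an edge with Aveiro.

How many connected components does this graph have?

3

From Aveiro: component {Aveiro, Funchal, Guarda, Viseu}.
From Beja: component {Beja}.
From Braga: component {Braga, Faro, Leiria}.
That's 3 components.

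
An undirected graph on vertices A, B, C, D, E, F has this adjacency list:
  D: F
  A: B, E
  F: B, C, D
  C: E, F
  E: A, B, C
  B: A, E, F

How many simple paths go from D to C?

D–F–B–A–E–C
D–F–B–E–C
D–F–C

3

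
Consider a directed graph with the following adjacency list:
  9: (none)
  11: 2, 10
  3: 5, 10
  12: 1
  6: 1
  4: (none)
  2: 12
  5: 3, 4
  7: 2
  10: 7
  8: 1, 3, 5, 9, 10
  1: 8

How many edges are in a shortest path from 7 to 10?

5

Distance 0: 7.
Distance 1: 2.
Distance 2: 12.
Distance 3: 1.
Distance 4: 8.
Distance 5: 3, 5, 9, 10 — contains 10.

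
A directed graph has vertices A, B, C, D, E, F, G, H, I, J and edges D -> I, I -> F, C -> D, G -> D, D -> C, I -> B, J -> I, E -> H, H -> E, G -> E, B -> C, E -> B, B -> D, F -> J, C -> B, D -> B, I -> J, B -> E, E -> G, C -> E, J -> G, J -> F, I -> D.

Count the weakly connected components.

From A: component {A}.
From B: component {B, C, D, E, F, G, H, I, J}.
That's 2 components.

2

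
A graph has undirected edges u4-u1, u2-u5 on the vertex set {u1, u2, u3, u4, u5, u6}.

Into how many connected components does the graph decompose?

From u1: component {u1, u4}.
From u2: component {u2, u5}.
From u3: component {u3}.
From u6: component {u6}.
That's 4 components.

4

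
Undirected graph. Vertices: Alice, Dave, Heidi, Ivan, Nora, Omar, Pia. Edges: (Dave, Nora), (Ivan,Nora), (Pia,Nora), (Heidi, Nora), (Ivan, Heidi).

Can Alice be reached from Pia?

Explore from Pia.
Distance 1: reach Nora.
Distance 2: reach Dave, Heidi, Ivan.
The search is exhausted without reaching Alice; it lies in a different component.

No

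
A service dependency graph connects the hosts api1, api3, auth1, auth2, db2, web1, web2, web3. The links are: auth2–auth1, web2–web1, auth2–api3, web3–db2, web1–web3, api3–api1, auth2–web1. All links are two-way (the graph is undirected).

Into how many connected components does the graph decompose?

1

From api1: component {api1, api3, auth1, auth2, db2, web1, web2, web3}.
That's 1 component.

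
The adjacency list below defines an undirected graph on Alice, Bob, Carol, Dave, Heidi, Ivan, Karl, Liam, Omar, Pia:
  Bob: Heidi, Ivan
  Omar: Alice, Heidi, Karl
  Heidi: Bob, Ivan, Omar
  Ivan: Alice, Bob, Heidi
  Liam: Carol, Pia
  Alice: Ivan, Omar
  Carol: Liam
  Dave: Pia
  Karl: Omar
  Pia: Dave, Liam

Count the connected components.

2

From Alice: component {Alice, Bob, Heidi, Ivan, Karl, Omar}.
From Carol: component {Carol, Dave, Liam, Pia}.
That's 2 components.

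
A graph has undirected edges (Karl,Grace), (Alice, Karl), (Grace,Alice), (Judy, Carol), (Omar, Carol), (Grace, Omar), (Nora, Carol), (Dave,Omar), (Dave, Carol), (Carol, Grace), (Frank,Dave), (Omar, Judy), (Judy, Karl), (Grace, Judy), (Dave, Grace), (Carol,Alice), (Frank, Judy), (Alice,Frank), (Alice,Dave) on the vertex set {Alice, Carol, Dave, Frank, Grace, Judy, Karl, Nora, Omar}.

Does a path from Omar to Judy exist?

Yes

Explore from Omar.
Distance 1: reach Carol, Dave, Grace, Judy.
Found Judy.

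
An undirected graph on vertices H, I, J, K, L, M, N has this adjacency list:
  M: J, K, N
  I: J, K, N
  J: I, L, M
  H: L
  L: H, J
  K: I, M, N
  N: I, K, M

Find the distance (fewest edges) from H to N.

4

Distance 0: H.
Distance 1: L.
Distance 2: J.
Distance 3: I, M.
Distance 4: K, N — contains N.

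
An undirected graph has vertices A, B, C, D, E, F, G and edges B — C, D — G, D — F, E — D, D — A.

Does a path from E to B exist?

No

Explore from E.
Distance 1: reach D.
Distance 2: reach A, F, G.
The search is exhausted without reaching B; it lies in a different component.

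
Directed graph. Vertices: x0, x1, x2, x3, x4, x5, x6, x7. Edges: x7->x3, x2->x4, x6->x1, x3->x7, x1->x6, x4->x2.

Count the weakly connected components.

5

From x0: component {x0}.
From x1: component {x1, x6}.
From x2: component {x2, x4}.
From x3: component {x3, x7}.
From x5: component {x5}.
That's 5 components.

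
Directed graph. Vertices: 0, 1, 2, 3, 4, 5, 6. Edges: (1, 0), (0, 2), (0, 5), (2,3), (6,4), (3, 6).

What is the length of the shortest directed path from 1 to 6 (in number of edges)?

Distance 0: 1.
Distance 1: 0.
Distance 2: 2, 5.
Distance 3: 3.
Distance 4: 6 — contains 6.

4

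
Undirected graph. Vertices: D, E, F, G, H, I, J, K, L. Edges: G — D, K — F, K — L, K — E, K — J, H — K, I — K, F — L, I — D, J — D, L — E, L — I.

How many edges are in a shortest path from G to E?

Distance 0: G.
Distance 1: D.
Distance 2: I, J.
Distance 3: K, L.
Distance 4: E, F, H — contains E.

4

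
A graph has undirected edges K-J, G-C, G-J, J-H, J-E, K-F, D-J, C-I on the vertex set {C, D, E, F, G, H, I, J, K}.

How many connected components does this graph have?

1

From C: component {C, D, E, F, G, H, I, J, K}.
That's 1 component.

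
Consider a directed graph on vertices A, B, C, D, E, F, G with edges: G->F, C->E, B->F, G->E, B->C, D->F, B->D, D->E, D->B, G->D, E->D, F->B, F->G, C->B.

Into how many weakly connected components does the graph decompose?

2

From A: component {A}.
From B: component {B, C, D, E, F, G}.
That's 2 components.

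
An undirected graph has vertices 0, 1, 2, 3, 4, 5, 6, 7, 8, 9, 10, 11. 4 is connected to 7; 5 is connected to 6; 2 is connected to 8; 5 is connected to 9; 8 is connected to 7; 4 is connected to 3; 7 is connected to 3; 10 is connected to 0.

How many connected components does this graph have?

From 0: component {0, 10}.
From 1: component {1}.
From 2: component {2, 3, 4, 7, 8}.
From 5: component {5, 6, 9}.
From 11: component {11}.
That's 5 components.

5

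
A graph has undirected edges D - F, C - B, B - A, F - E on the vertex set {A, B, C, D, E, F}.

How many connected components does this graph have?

From A: component {A, B, C}.
From D: component {D, E, F}.
That's 2 components.

2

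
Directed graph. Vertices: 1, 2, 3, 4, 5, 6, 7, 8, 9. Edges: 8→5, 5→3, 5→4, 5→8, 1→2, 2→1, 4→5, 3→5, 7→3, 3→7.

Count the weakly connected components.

From 1: component {1, 2}.
From 3: component {3, 4, 5, 7, 8}.
From 6: component {6}.
From 9: component {9}.
That's 4 components.

4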